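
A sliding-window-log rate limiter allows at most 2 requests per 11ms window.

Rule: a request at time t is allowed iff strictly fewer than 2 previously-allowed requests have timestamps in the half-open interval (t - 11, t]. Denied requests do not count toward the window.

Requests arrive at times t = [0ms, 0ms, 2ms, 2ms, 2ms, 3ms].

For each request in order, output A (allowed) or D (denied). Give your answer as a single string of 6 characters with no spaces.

Answer: AADDDD

Derivation:
Tracking allowed requests in the window:
  req#1 t=0ms: ALLOW
  req#2 t=0ms: ALLOW
  req#3 t=2ms: DENY
  req#4 t=2ms: DENY
  req#5 t=2ms: DENY
  req#6 t=3ms: DENY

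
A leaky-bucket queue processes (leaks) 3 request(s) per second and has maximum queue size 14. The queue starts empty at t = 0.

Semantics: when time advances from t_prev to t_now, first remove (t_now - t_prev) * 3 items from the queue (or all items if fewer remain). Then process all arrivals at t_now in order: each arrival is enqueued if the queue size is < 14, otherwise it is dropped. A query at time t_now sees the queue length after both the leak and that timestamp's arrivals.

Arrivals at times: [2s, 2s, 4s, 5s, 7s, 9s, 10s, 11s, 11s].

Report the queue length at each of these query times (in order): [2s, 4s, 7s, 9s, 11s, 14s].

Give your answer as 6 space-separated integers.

Answer: 2 1 1 1 2 0

Derivation:
Queue lengths at query times:
  query t=2s: backlog = 2
  query t=4s: backlog = 1
  query t=7s: backlog = 1
  query t=9s: backlog = 1
  query t=11s: backlog = 2
  query t=14s: backlog = 0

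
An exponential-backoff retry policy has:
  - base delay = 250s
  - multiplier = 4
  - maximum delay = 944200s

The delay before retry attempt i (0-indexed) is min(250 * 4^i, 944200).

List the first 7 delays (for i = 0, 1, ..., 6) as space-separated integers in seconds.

Answer: 250 1000 4000 16000 64000 256000 944200

Derivation:
Computing each delay:
  i=0: min(250*4^0, 944200) = 250
  i=1: min(250*4^1, 944200) = 1000
  i=2: min(250*4^2, 944200) = 4000
  i=3: min(250*4^3, 944200) = 16000
  i=4: min(250*4^4, 944200) = 64000
  i=5: min(250*4^5, 944200) = 256000
  i=6: min(250*4^6, 944200) = 944200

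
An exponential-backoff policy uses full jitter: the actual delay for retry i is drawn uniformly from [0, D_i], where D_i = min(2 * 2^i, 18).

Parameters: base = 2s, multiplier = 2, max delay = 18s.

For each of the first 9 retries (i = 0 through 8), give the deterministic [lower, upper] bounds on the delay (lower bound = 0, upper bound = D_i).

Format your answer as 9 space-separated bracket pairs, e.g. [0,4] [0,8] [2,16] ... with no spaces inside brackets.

Answer: [0,2] [0,4] [0,8] [0,16] [0,18] [0,18] [0,18] [0,18] [0,18]

Derivation:
Computing bounds per retry:
  i=0: D_i=min(2*2^0,18)=2, bounds=[0,2]
  i=1: D_i=min(2*2^1,18)=4, bounds=[0,4]
  i=2: D_i=min(2*2^2,18)=8, bounds=[0,8]
  i=3: D_i=min(2*2^3,18)=16, bounds=[0,16]
  i=4: D_i=min(2*2^4,18)=18, bounds=[0,18]
  i=5: D_i=min(2*2^5,18)=18, bounds=[0,18]
  i=6: D_i=min(2*2^6,18)=18, bounds=[0,18]
  i=7: D_i=min(2*2^7,18)=18, bounds=[0,18]
  i=8: D_i=min(2*2^8,18)=18, bounds=[0,18]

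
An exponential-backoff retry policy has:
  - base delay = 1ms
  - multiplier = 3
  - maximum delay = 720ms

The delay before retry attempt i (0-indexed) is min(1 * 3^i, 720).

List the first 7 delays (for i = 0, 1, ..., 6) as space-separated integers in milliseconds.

Answer: 1 3 9 27 81 243 720

Derivation:
Computing each delay:
  i=0: min(1*3^0, 720) = 1
  i=1: min(1*3^1, 720) = 3
  i=2: min(1*3^2, 720) = 9
  i=3: min(1*3^3, 720) = 27
  i=4: min(1*3^4, 720) = 81
  i=5: min(1*3^5, 720) = 243
  i=6: min(1*3^6, 720) = 720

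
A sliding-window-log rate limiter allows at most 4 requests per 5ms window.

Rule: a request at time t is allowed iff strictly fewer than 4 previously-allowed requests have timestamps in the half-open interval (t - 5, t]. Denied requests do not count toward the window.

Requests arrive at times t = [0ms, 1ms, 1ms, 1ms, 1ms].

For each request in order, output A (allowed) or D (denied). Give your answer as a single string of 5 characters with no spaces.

Tracking allowed requests in the window:
  req#1 t=0ms: ALLOW
  req#2 t=1ms: ALLOW
  req#3 t=1ms: ALLOW
  req#4 t=1ms: ALLOW
  req#5 t=1ms: DENY

Answer: AAAAD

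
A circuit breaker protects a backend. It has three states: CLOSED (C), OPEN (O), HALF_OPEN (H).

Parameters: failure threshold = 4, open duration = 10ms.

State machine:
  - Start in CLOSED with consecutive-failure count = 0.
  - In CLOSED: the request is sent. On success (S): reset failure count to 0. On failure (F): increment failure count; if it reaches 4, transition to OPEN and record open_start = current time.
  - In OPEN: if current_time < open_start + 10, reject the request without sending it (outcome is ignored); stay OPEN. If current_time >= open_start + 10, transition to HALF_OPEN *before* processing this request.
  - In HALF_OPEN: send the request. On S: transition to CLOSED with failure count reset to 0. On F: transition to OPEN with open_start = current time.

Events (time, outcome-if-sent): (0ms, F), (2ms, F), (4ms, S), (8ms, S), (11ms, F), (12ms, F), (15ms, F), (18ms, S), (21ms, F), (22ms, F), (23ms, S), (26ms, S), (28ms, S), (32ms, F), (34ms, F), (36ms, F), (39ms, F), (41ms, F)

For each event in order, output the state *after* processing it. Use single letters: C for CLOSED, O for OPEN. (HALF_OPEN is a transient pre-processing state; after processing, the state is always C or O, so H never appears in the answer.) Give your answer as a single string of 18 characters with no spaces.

State after each event:
  event#1 t=0ms outcome=F: state=CLOSED
  event#2 t=2ms outcome=F: state=CLOSED
  event#3 t=4ms outcome=S: state=CLOSED
  event#4 t=8ms outcome=S: state=CLOSED
  event#5 t=11ms outcome=F: state=CLOSED
  event#6 t=12ms outcome=F: state=CLOSED
  event#7 t=15ms outcome=F: state=CLOSED
  event#8 t=18ms outcome=S: state=CLOSED
  event#9 t=21ms outcome=F: state=CLOSED
  event#10 t=22ms outcome=F: state=CLOSED
  event#11 t=23ms outcome=S: state=CLOSED
  event#12 t=26ms outcome=S: state=CLOSED
  event#13 t=28ms outcome=S: state=CLOSED
  event#14 t=32ms outcome=F: state=CLOSED
  event#15 t=34ms outcome=F: state=CLOSED
  event#16 t=36ms outcome=F: state=CLOSED
  event#17 t=39ms outcome=F: state=OPEN
  event#18 t=41ms outcome=F: state=OPEN

Answer: CCCCCCCCCCCCCCCCOO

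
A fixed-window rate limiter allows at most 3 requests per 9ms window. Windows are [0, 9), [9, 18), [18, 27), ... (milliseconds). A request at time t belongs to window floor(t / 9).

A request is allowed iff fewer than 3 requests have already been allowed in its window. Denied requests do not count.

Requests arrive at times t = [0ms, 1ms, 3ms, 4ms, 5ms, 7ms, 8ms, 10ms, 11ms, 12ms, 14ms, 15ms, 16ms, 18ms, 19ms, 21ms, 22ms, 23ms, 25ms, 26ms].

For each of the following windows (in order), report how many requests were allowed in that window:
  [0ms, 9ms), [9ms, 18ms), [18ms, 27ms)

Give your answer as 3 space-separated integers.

Processing requests:
  req#1 t=0ms (window 0): ALLOW
  req#2 t=1ms (window 0): ALLOW
  req#3 t=3ms (window 0): ALLOW
  req#4 t=4ms (window 0): DENY
  req#5 t=5ms (window 0): DENY
  req#6 t=7ms (window 0): DENY
  req#7 t=8ms (window 0): DENY
  req#8 t=10ms (window 1): ALLOW
  req#9 t=11ms (window 1): ALLOW
  req#10 t=12ms (window 1): ALLOW
  req#11 t=14ms (window 1): DENY
  req#12 t=15ms (window 1): DENY
  req#13 t=16ms (window 1): DENY
  req#14 t=18ms (window 2): ALLOW
  req#15 t=19ms (window 2): ALLOW
  req#16 t=21ms (window 2): ALLOW
  req#17 t=22ms (window 2): DENY
  req#18 t=23ms (window 2): DENY
  req#19 t=25ms (window 2): DENY
  req#20 t=26ms (window 2): DENY

Allowed counts by window: 3 3 3

Answer: 3 3 3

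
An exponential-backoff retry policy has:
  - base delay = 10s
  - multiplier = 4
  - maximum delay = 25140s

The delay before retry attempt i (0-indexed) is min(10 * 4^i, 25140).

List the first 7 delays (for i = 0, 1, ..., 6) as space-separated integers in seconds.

Computing each delay:
  i=0: min(10*4^0, 25140) = 10
  i=1: min(10*4^1, 25140) = 40
  i=2: min(10*4^2, 25140) = 160
  i=3: min(10*4^3, 25140) = 640
  i=4: min(10*4^4, 25140) = 2560
  i=5: min(10*4^5, 25140) = 10240
  i=6: min(10*4^6, 25140) = 25140

Answer: 10 40 160 640 2560 10240 25140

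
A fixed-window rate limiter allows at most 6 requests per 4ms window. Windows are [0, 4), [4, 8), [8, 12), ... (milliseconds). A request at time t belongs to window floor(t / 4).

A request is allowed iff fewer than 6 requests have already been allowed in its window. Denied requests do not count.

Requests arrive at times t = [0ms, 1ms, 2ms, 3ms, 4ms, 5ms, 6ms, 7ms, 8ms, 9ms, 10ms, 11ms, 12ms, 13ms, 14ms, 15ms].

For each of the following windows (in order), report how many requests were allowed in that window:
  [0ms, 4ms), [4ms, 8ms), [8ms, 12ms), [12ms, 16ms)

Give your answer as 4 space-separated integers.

Processing requests:
  req#1 t=0ms (window 0): ALLOW
  req#2 t=1ms (window 0): ALLOW
  req#3 t=2ms (window 0): ALLOW
  req#4 t=3ms (window 0): ALLOW
  req#5 t=4ms (window 1): ALLOW
  req#6 t=5ms (window 1): ALLOW
  req#7 t=6ms (window 1): ALLOW
  req#8 t=7ms (window 1): ALLOW
  req#9 t=8ms (window 2): ALLOW
  req#10 t=9ms (window 2): ALLOW
  req#11 t=10ms (window 2): ALLOW
  req#12 t=11ms (window 2): ALLOW
  req#13 t=12ms (window 3): ALLOW
  req#14 t=13ms (window 3): ALLOW
  req#15 t=14ms (window 3): ALLOW
  req#16 t=15ms (window 3): ALLOW

Allowed counts by window: 4 4 4 4

Answer: 4 4 4 4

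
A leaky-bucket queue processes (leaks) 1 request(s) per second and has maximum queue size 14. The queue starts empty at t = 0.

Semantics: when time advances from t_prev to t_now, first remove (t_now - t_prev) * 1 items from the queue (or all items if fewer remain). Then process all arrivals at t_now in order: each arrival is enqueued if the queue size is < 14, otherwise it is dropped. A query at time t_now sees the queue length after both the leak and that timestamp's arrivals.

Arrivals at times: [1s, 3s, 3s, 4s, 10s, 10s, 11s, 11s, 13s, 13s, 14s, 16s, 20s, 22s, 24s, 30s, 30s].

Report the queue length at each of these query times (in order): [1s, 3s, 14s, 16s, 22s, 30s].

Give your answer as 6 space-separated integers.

Queue lengths at query times:
  query t=1s: backlog = 1
  query t=3s: backlog = 2
  query t=14s: backlog = 3
  query t=16s: backlog = 2
  query t=22s: backlog = 1
  query t=30s: backlog = 2

Answer: 1 2 3 2 1 2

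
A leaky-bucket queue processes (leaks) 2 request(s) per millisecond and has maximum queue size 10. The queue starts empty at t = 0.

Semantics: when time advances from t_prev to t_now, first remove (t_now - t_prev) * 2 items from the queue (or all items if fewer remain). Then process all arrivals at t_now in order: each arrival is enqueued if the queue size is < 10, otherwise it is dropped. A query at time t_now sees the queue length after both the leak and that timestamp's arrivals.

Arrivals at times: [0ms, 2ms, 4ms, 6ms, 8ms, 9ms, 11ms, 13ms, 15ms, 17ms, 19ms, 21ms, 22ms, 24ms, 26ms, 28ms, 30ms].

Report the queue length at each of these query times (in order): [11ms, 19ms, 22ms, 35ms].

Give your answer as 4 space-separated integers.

Answer: 1 1 1 0

Derivation:
Queue lengths at query times:
  query t=11ms: backlog = 1
  query t=19ms: backlog = 1
  query t=22ms: backlog = 1
  query t=35ms: backlog = 0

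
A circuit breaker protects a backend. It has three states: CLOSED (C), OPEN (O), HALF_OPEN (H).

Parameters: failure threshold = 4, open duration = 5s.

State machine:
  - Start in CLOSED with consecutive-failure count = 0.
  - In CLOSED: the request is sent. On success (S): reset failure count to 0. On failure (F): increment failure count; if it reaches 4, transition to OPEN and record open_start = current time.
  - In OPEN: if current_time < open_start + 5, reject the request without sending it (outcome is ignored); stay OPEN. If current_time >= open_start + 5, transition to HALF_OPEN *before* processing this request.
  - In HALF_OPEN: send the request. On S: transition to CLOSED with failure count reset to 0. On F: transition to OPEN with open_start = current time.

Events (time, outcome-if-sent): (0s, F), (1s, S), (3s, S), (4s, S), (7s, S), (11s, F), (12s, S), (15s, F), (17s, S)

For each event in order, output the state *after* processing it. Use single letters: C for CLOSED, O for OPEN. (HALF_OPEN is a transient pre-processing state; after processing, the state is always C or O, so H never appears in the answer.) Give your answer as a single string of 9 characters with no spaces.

Answer: CCCCCCCCC

Derivation:
State after each event:
  event#1 t=0s outcome=F: state=CLOSED
  event#2 t=1s outcome=S: state=CLOSED
  event#3 t=3s outcome=S: state=CLOSED
  event#4 t=4s outcome=S: state=CLOSED
  event#5 t=7s outcome=S: state=CLOSED
  event#6 t=11s outcome=F: state=CLOSED
  event#7 t=12s outcome=S: state=CLOSED
  event#8 t=15s outcome=F: state=CLOSED
  event#9 t=17s outcome=S: state=CLOSED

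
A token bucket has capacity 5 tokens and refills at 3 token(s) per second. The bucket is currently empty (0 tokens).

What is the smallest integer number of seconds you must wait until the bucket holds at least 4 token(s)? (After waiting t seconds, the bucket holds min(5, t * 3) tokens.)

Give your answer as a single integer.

Need t * 3 >= 4, so t >= 4/3.
Smallest integer t = ceil(4/3) = 2.

Answer: 2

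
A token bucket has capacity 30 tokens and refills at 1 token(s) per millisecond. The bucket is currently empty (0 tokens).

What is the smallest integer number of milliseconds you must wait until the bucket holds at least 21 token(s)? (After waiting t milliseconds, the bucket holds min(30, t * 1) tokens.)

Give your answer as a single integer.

Answer: 21

Derivation:
Need t * 1 >= 21, so t >= 21/1.
Smallest integer t = ceil(21/1) = 21.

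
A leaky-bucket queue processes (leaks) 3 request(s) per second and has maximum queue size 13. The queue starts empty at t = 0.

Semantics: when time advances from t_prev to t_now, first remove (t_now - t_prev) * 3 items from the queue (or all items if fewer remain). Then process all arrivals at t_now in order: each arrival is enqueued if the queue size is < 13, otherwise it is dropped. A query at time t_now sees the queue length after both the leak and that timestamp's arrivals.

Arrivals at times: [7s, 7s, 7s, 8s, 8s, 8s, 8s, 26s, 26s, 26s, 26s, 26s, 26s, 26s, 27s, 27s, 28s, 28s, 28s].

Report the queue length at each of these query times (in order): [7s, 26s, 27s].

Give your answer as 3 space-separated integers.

Queue lengths at query times:
  query t=7s: backlog = 3
  query t=26s: backlog = 7
  query t=27s: backlog = 6

Answer: 3 7 6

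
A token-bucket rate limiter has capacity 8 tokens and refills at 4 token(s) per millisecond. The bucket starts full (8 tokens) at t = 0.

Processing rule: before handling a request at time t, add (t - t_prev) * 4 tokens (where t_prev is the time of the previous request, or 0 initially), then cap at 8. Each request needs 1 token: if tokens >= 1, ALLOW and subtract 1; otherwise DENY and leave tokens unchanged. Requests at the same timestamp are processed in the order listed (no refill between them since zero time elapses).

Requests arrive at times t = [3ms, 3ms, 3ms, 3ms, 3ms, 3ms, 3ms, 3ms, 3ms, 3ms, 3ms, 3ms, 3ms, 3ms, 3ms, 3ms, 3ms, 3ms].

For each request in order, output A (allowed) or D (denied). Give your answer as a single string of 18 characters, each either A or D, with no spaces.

Simulating step by step:
  req#1 t=3ms: ALLOW
  req#2 t=3ms: ALLOW
  req#3 t=3ms: ALLOW
  req#4 t=3ms: ALLOW
  req#5 t=3ms: ALLOW
  req#6 t=3ms: ALLOW
  req#7 t=3ms: ALLOW
  req#8 t=3ms: ALLOW
  req#9 t=3ms: DENY
  req#10 t=3ms: DENY
  req#11 t=3ms: DENY
  req#12 t=3ms: DENY
  req#13 t=3ms: DENY
  req#14 t=3ms: DENY
  req#15 t=3ms: DENY
  req#16 t=3ms: DENY
  req#17 t=3ms: DENY
  req#18 t=3ms: DENY

Answer: AAAAAAAADDDDDDDDDD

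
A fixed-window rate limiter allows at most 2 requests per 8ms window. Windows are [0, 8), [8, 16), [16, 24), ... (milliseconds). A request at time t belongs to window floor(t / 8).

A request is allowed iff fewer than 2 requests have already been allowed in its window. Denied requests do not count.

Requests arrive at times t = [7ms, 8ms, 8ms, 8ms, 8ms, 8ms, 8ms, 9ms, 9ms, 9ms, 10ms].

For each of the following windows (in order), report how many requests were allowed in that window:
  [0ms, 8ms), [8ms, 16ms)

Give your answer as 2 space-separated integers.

Processing requests:
  req#1 t=7ms (window 0): ALLOW
  req#2 t=8ms (window 1): ALLOW
  req#3 t=8ms (window 1): ALLOW
  req#4 t=8ms (window 1): DENY
  req#5 t=8ms (window 1): DENY
  req#6 t=8ms (window 1): DENY
  req#7 t=8ms (window 1): DENY
  req#8 t=9ms (window 1): DENY
  req#9 t=9ms (window 1): DENY
  req#10 t=9ms (window 1): DENY
  req#11 t=10ms (window 1): DENY

Allowed counts by window: 1 2

Answer: 1 2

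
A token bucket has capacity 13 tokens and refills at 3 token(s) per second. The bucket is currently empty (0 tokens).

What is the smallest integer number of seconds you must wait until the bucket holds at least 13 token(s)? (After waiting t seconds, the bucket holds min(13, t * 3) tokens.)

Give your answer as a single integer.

Answer: 5

Derivation:
Need t * 3 >= 13, so t >= 13/3.
Smallest integer t = ceil(13/3) = 5.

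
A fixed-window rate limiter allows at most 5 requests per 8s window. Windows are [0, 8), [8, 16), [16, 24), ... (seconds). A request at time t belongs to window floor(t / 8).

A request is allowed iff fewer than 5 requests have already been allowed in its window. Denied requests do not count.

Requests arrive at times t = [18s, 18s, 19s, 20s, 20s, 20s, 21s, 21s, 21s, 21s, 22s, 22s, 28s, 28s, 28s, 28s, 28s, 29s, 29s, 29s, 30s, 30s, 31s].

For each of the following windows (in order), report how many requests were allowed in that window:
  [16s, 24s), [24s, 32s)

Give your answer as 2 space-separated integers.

Answer: 5 5

Derivation:
Processing requests:
  req#1 t=18s (window 2): ALLOW
  req#2 t=18s (window 2): ALLOW
  req#3 t=19s (window 2): ALLOW
  req#4 t=20s (window 2): ALLOW
  req#5 t=20s (window 2): ALLOW
  req#6 t=20s (window 2): DENY
  req#7 t=21s (window 2): DENY
  req#8 t=21s (window 2): DENY
  req#9 t=21s (window 2): DENY
  req#10 t=21s (window 2): DENY
  req#11 t=22s (window 2): DENY
  req#12 t=22s (window 2): DENY
  req#13 t=28s (window 3): ALLOW
  req#14 t=28s (window 3): ALLOW
  req#15 t=28s (window 3): ALLOW
  req#16 t=28s (window 3): ALLOW
  req#17 t=28s (window 3): ALLOW
  req#18 t=29s (window 3): DENY
  req#19 t=29s (window 3): DENY
  req#20 t=29s (window 3): DENY
  req#21 t=30s (window 3): DENY
  req#22 t=30s (window 3): DENY
  req#23 t=31s (window 3): DENY

Allowed counts by window: 5 5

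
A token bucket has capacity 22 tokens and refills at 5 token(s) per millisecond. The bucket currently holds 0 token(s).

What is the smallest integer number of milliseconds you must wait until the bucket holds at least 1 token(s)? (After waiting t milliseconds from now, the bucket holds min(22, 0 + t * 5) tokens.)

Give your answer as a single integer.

Need 0 + t * 5 >= 1, so t >= 1/5.
Smallest integer t = ceil(1/5) = 1.

Answer: 1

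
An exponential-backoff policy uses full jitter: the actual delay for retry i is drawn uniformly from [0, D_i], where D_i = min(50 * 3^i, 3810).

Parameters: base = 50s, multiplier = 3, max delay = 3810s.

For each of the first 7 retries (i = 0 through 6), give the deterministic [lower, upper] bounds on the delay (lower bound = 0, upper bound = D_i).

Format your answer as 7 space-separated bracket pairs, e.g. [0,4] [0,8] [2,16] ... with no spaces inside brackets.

Answer: [0,50] [0,150] [0,450] [0,1350] [0,3810] [0,3810] [0,3810]

Derivation:
Computing bounds per retry:
  i=0: D_i=min(50*3^0,3810)=50, bounds=[0,50]
  i=1: D_i=min(50*3^1,3810)=150, bounds=[0,150]
  i=2: D_i=min(50*3^2,3810)=450, bounds=[0,450]
  i=3: D_i=min(50*3^3,3810)=1350, bounds=[0,1350]
  i=4: D_i=min(50*3^4,3810)=3810, bounds=[0,3810]
  i=5: D_i=min(50*3^5,3810)=3810, bounds=[0,3810]
  i=6: D_i=min(50*3^6,3810)=3810, bounds=[0,3810]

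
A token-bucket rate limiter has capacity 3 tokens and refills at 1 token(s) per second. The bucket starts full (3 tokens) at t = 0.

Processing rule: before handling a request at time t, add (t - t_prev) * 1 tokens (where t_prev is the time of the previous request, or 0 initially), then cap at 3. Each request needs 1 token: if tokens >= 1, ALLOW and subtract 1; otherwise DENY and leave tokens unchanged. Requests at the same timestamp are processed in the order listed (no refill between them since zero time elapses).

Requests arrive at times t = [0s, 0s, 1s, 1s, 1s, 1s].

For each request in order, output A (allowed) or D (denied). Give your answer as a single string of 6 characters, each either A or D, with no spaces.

Answer: AAAADD

Derivation:
Simulating step by step:
  req#1 t=0s: ALLOW
  req#2 t=0s: ALLOW
  req#3 t=1s: ALLOW
  req#4 t=1s: ALLOW
  req#5 t=1s: DENY
  req#6 t=1s: DENY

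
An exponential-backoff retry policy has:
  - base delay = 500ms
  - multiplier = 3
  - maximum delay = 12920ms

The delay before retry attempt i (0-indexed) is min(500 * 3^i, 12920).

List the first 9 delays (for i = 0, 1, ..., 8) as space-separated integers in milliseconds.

Computing each delay:
  i=0: min(500*3^0, 12920) = 500
  i=1: min(500*3^1, 12920) = 1500
  i=2: min(500*3^2, 12920) = 4500
  i=3: min(500*3^3, 12920) = 12920
  i=4: min(500*3^4, 12920) = 12920
  i=5: min(500*3^5, 12920) = 12920
  i=6: min(500*3^6, 12920) = 12920
  i=7: min(500*3^7, 12920) = 12920
  i=8: min(500*3^8, 12920) = 12920

Answer: 500 1500 4500 12920 12920 12920 12920 12920 12920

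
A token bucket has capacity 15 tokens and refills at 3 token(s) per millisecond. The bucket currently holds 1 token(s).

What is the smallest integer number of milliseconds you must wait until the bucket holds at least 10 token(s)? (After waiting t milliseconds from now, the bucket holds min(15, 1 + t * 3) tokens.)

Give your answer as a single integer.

Need 1 + t * 3 >= 10, so t >= 9/3.
Smallest integer t = ceil(9/3) = 3.

Answer: 3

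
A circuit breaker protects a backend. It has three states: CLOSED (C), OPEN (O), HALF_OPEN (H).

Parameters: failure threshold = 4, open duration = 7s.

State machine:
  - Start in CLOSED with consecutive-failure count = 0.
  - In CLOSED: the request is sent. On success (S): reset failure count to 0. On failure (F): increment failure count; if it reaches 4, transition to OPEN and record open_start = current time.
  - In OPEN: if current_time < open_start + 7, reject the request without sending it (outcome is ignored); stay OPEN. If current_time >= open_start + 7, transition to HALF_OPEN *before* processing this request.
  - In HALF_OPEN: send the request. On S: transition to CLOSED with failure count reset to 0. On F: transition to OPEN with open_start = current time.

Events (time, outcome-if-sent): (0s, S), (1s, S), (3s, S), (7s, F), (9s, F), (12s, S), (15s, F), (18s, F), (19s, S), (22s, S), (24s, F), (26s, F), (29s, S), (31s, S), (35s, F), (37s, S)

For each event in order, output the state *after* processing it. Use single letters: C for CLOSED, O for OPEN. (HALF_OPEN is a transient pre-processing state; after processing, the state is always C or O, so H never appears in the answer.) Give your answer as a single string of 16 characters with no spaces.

Answer: CCCCCCCCCCCCCCCC

Derivation:
State after each event:
  event#1 t=0s outcome=S: state=CLOSED
  event#2 t=1s outcome=S: state=CLOSED
  event#3 t=3s outcome=S: state=CLOSED
  event#4 t=7s outcome=F: state=CLOSED
  event#5 t=9s outcome=F: state=CLOSED
  event#6 t=12s outcome=S: state=CLOSED
  event#7 t=15s outcome=F: state=CLOSED
  event#8 t=18s outcome=F: state=CLOSED
  event#9 t=19s outcome=S: state=CLOSED
  event#10 t=22s outcome=S: state=CLOSED
  event#11 t=24s outcome=F: state=CLOSED
  event#12 t=26s outcome=F: state=CLOSED
  event#13 t=29s outcome=S: state=CLOSED
  event#14 t=31s outcome=S: state=CLOSED
  event#15 t=35s outcome=F: state=CLOSED
  event#16 t=37s outcome=S: state=CLOSED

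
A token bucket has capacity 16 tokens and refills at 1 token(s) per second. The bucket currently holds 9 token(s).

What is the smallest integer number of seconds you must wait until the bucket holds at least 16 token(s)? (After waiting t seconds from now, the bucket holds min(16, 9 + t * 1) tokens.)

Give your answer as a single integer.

Answer: 7

Derivation:
Need 9 + t * 1 >= 16, so t >= 7/1.
Smallest integer t = ceil(7/1) = 7.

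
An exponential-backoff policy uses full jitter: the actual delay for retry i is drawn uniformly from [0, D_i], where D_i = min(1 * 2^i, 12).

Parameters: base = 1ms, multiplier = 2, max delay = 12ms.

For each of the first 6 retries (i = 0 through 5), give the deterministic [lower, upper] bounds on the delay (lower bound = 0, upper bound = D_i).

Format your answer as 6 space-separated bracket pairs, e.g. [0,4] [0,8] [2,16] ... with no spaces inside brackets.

Answer: [0,1] [0,2] [0,4] [0,8] [0,12] [0,12]

Derivation:
Computing bounds per retry:
  i=0: D_i=min(1*2^0,12)=1, bounds=[0,1]
  i=1: D_i=min(1*2^1,12)=2, bounds=[0,2]
  i=2: D_i=min(1*2^2,12)=4, bounds=[0,4]
  i=3: D_i=min(1*2^3,12)=8, bounds=[0,8]
  i=4: D_i=min(1*2^4,12)=12, bounds=[0,12]
  i=5: D_i=min(1*2^5,12)=12, bounds=[0,12]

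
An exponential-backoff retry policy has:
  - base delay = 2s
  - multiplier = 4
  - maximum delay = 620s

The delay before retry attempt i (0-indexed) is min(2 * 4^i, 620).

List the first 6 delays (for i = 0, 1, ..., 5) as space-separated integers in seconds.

Answer: 2 8 32 128 512 620

Derivation:
Computing each delay:
  i=0: min(2*4^0, 620) = 2
  i=1: min(2*4^1, 620) = 8
  i=2: min(2*4^2, 620) = 32
  i=3: min(2*4^3, 620) = 128
  i=4: min(2*4^4, 620) = 512
  i=5: min(2*4^5, 620) = 620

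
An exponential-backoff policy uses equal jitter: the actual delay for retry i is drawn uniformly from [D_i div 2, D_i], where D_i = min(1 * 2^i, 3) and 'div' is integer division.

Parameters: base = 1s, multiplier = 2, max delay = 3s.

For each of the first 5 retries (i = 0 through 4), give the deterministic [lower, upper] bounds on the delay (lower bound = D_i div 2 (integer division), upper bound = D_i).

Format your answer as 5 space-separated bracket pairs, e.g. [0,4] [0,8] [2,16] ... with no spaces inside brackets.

Answer: [0,1] [1,2] [1,3] [1,3] [1,3]

Derivation:
Computing bounds per retry:
  i=0: D_i=min(1*2^0,3)=1, bounds=[0,1]
  i=1: D_i=min(1*2^1,3)=2, bounds=[1,2]
  i=2: D_i=min(1*2^2,3)=3, bounds=[1,3]
  i=3: D_i=min(1*2^3,3)=3, bounds=[1,3]
  i=4: D_i=min(1*2^4,3)=3, bounds=[1,3]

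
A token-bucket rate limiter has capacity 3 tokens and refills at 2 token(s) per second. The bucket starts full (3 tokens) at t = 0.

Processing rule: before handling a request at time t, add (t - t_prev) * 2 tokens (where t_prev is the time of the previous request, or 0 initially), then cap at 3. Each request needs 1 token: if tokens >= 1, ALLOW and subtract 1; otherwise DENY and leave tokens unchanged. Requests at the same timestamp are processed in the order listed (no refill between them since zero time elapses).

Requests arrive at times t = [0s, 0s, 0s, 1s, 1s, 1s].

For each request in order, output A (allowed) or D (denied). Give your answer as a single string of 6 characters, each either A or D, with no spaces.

Simulating step by step:
  req#1 t=0s: ALLOW
  req#2 t=0s: ALLOW
  req#3 t=0s: ALLOW
  req#4 t=1s: ALLOW
  req#5 t=1s: ALLOW
  req#6 t=1s: DENY

Answer: AAAAAD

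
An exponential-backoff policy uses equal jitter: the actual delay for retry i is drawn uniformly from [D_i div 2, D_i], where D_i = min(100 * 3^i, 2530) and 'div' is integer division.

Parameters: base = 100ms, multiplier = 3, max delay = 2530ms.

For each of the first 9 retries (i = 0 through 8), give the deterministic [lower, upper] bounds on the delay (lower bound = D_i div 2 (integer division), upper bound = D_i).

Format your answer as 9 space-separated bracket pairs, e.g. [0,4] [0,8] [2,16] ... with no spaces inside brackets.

Answer: [50,100] [150,300] [450,900] [1265,2530] [1265,2530] [1265,2530] [1265,2530] [1265,2530] [1265,2530]

Derivation:
Computing bounds per retry:
  i=0: D_i=min(100*3^0,2530)=100, bounds=[50,100]
  i=1: D_i=min(100*3^1,2530)=300, bounds=[150,300]
  i=2: D_i=min(100*3^2,2530)=900, bounds=[450,900]
  i=3: D_i=min(100*3^3,2530)=2530, bounds=[1265,2530]
  i=4: D_i=min(100*3^4,2530)=2530, bounds=[1265,2530]
  i=5: D_i=min(100*3^5,2530)=2530, bounds=[1265,2530]
  i=6: D_i=min(100*3^6,2530)=2530, bounds=[1265,2530]
  i=7: D_i=min(100*3^7,2530)=2530, bounds=[1265,2530]
  i=8: D_i=min(100*3^8,2530)=2530, bounds=[1265,2530]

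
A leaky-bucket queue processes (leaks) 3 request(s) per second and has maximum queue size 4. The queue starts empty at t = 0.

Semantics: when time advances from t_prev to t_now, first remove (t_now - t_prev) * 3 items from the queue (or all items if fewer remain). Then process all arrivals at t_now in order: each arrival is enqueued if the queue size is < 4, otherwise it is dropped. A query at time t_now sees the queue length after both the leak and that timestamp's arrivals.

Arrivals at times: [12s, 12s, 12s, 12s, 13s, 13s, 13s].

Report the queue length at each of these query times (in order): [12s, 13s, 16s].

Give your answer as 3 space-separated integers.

Queue lengths at query times:
  query t=12s: backlog = 4
  query t=13s: backlog = 4
  query t=16s: backlog = 0

Answer: 4 4 0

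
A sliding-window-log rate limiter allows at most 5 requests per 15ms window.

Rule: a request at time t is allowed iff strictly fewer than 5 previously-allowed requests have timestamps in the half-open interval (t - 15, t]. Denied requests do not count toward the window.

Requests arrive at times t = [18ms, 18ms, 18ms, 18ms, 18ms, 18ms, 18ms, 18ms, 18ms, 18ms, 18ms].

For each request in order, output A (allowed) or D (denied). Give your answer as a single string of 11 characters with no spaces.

Tracking allowed requests in the window:
  req#1 t=18ms: ALLOW
  req#2 t=18ms: ALLOW
  req#3 t=18ms: ALLOW
  req#4 t=18ms: ALLOW
  req#5 t=18ms: ALLOW
  req#6 t=18ms: DENY
  req#7 t=18ms: DENY
  req#8 t=18ms: DENY
  req#9 t=18ms: DENY
  req#10 t=18ms: DENY
  req#11 t=18ms: DENY

Answer: AAAAADDDDDD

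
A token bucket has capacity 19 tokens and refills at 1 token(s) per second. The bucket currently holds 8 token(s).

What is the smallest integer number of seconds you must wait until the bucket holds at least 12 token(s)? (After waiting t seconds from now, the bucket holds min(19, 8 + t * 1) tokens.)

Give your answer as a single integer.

Need 8 + t * 1 >= 12, so t >= 4/1.
Smallest integer t = ceil(4/1) = 4.

Answer: 4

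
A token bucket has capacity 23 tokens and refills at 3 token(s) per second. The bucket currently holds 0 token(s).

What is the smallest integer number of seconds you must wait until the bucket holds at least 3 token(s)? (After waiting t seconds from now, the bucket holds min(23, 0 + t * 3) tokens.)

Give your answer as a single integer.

Answer: 1

Derivation:
Need 0 + t * 3 >= 3, so t >= 3/3.
Smallest integer t = ceil(3/3) = 1.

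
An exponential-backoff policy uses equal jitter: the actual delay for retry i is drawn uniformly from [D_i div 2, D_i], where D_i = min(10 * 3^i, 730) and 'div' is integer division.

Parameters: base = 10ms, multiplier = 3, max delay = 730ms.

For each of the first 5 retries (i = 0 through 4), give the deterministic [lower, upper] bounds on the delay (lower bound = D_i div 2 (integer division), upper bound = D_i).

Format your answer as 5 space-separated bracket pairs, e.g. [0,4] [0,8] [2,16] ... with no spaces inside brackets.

Answer: [5,10] [15,30] [45,90] [135,270] [365,730]

Derivation:
Computing bounds per retry:
  i=0: D_i=min(10*3^0,730)=10, bounds=[5,10]
  i=1: D_i=min(10*3^1,730)=30, bounds=[15,30]
  i=2: D_i=min(10*3^2,730)=90, bounds=[45,90]
  i=3: D_i=min(10*3^3,730)=270, bounds=[135,270]
  i=4: D_i=min(10*3^4,730)=730, bounds=[365,730]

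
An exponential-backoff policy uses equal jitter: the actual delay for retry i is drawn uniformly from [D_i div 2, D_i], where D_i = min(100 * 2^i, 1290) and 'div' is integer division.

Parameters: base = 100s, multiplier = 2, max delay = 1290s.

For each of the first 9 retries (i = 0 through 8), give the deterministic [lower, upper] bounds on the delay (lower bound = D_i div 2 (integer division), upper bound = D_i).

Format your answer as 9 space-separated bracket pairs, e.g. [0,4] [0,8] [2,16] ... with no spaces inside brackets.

Answer: [50,100] [100,200] [200,400] [400,800] [645,1290] [645,1290] [645,1290] [645,1290] [645,1290]

Derivation:
Computing bounds per retry:
  i=0: D_i=min(100*2^0,1290)=100, bounds=[50,100]
  i=1: D_i=min(100*2^1,1290)=200, bounds=[100,200]
  i=2: D_i=min(100*2^2,1290)=400, bounds=[200,400]
  i=3: D_i=min(100*2^3,1290)=800, bounds=[400,800]
  i=4: D_i=min(100*2^4,1290)=1290, bounds=[645,1290]
  i=5: D_i=min(100*2^5,1290)=1290, bounds=[645,1290]
  i=6: D_i=min(100*2^6,1290)=1290, bounds=[645,1290]
  i=7: D_i=min(100*2^7,1290)=1290, bounds=[645,1290]
  i=8: D_i=min(100*2^8,1290)=1290, bounds=[645,1290]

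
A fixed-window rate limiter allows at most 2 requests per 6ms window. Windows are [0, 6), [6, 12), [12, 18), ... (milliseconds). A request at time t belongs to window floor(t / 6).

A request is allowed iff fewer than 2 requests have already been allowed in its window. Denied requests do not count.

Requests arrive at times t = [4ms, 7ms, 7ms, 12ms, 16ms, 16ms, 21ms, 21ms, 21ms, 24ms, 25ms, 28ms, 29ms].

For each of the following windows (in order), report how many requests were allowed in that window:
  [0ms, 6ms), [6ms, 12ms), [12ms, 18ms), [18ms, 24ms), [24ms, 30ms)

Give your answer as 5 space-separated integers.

Answer: 1 2 2 2 2

Derivation:
Processing requests:
  req#1 t=4ms (window 0): ALLOW
  req#2 t=7ms (window 1): ALLOW
  req#3 t=7ms (window 1): ALLOW
  req#4 t=12ms (window 2): ALLOW
  req#5 t=16ms (window 2): ALLOW
  req#6 t=16ms (window 2): DENY
  req#7 t=21ms (window 3): ALLOW
  req#8 t=21ms (window 3): ALLOW
  req#9 t=21ms (window 3): DENY
  req#10 t=24ms (window 4): ALLOW
  req#11 t=25ms (window 4): ALLOW
  req#12 t=28ms (window 4): DENY
  req#13 t=29ms (window 4): DENY

Allowed counts by window: 1 2 2 2 2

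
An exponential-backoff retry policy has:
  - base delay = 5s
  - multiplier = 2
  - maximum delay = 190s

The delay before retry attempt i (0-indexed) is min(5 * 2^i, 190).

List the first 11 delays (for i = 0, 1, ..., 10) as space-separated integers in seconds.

Answer: 5 10 20 40 80 160 190 190 190 190 190

Derivation:
Computing each delay:
  i=0: min(5*2^0, 190) = 5
  i=1: min(5*2^1, 190) = 10
  i=2: min(5*2^2, 190) = 20
  i=3: min(5*2^3, 190) = 40
  i=4: min(5*2^4, 190) = 80
  i=5: min(5*2^5, 190) = 160
  i=6: min(5*2^6, 190) = 190
  i=7: min(5*2^7, 190) = 190
  i=8: min(5*2^8, 190) = 190
  i=9: min(5*2^9, 190) = 190
  i=10: min(5*2^10, 190) = 190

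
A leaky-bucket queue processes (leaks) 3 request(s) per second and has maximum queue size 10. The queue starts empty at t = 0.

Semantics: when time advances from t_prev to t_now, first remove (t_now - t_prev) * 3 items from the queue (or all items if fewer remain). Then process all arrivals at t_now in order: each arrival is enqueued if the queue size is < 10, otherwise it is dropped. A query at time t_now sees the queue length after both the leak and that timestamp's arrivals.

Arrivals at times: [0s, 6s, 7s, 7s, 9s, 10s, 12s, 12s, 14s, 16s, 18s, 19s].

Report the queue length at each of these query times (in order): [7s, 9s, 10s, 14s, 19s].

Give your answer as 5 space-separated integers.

Queue lengths at query times:
  query t=7s: backlog = 2
  query t=9s: backlog = 1
  query t=10s: backlog = 1
  query t=14s: backlog = 1
  query t=19s: backlog = 1

Answer: 2 1 1 1 1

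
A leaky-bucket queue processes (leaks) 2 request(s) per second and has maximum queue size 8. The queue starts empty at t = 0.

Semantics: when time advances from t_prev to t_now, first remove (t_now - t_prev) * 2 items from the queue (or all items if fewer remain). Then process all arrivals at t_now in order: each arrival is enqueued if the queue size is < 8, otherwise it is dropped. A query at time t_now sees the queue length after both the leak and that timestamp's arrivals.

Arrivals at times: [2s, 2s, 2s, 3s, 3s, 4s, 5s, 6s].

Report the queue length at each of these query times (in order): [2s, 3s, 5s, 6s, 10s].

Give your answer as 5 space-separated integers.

Queue lengths at query times:
  query t=2s: backlog = 3
  query t=3s: backlog = 3
  query t=5s: backlog = 1
  query t=6s: backlog = 1
  query t=10s: backlog = 0

Answer: 3 3 1 1 0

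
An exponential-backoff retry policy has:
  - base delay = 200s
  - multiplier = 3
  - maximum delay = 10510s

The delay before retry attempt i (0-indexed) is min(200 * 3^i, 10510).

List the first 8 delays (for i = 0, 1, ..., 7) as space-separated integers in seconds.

Computing each delay:
  i=0: min(200*3^0, 10510) = 200
  i=1: min(200*3^1, 10510) = 600
  i=2: min(200*3^2, 10510) = 1800
  i=3: min(200*3^3, 10510) = 5400
  i=4: min(200*3^4, 10510) = 10510
  i=5: min(200*3^5, 10510) = 10510
  i=6: min(200*3^6, 10510) = 10510
  i=7: min(200*3^7, 10510) = 10510

Answer: 200 600 1800 5400 10510 10510 10510 10510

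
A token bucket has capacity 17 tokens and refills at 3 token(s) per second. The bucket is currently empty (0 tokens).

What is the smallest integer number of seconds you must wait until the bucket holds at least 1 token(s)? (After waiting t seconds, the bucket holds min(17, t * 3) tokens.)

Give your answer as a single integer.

Answer: 1

Derivation:
Need t * 3 >= 1, so t >= 1/3.
Smallest integer t = ceil(1/3) = 1.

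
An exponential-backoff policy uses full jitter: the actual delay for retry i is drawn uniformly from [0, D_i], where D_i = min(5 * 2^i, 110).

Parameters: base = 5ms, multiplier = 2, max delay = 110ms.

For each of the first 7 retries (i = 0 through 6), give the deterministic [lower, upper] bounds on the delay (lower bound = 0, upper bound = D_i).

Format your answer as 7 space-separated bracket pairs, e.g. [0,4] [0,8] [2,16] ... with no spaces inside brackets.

Answer: [0,5] [0,10] [0,20] [0,40] [0,80] [0,110] [0,110]

Derivation:
Computing bounds per retry:
  i=0: D_i=min(5*2^0,110)=5, bounds=[0,5]
  i=1: D_i=min(5*2^1,110)=10, bounds=[0,10]
  i=2: D_i=min(5*2^2,110)=20, bounds=[0,20]
  i=3: D_i=min(5*2^3,110)=40, bounds=[0,40]
  i=4: D_i=min(5*2^4,110)=80, bounds=[0,80]
  i=5: D_i=min(5*2^5,110)=110, bounds=[0,110]
  i=6: D_i=min(5*2^6,110)=110, bounds=[0,110]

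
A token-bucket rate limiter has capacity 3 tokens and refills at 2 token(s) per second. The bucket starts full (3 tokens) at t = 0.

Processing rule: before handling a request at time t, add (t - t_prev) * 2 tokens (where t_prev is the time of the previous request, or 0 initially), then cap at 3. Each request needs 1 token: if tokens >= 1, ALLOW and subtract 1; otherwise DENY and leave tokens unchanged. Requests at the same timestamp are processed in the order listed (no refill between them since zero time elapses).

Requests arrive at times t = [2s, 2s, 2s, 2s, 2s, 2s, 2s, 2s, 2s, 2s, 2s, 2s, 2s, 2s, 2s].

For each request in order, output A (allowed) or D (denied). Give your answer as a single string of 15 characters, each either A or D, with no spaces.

Simulating step by step:
  req#1 t=2s: ALLOW
  req#2 t=2s: ALLOW
  req#3 t=2s: ALLOW
  req#4 t=2s: DENY
  req#5 t=2s: DENY
  req#6 t=2s: DENY
  req#7 t=2s: DENY
  req#8 t=2s: DENY
  req#9 t=2s: DENY
  req#10 t=2s: DENY
  req#11 t=2s: DENY
  req#12 t=2s: DENY
  req#13 t=2s: DENY
  req#14 t=2s: DENY
  req#15 t=2s: DENY

Answer: AAADDDDDDDDDDDD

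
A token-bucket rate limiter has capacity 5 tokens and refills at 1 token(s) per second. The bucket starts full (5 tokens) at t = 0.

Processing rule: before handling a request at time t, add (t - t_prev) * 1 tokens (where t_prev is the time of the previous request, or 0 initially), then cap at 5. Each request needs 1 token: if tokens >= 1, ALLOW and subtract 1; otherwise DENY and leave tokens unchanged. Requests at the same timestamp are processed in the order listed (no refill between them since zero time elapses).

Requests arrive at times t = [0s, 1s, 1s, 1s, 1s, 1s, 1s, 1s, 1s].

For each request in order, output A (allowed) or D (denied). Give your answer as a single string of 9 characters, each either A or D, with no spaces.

Simulating step by step:
  req#1 t=0s: ALLOW
  req#2 t=1s: ALLOW
  req#3 t=1s: ALLOW
  req#4 t=1s: ALLOW
  req#5 t=1s: ALLOW
  req#6 t=1s: ALLOW
  req#7 t=1s: DENY
  req#8 t=1s: DENY
  req#9 t=1s: DENY

Answer: AAAAAADDD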